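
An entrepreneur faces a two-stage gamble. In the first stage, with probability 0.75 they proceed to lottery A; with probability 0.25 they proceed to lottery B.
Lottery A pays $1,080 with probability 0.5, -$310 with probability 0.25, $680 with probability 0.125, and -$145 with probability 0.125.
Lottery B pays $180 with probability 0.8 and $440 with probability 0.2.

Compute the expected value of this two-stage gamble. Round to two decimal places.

$455.03

EV(A) = 0.5 × 1080 + 0.25 × (-310) + 0.125 × 680 + 0.125 × (-145) = 540 − 77.5 + 85 − 18.125 = 529.375
EV(B) = 0.8 × 180 + 0.2 × 440 = 144 + 88 = 232
Overall = 0.75 × 529.375 + 0.25 × 232 = 397.03125 + 58 = 455.03125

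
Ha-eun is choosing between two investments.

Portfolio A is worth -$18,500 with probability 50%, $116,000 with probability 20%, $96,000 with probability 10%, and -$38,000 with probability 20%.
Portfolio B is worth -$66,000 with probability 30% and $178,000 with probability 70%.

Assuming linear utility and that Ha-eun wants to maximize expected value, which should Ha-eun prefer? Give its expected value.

Portfolio A = 0.5 × (-18500) + 0.2 × 116000 + 0.1 × 96000 + 0.2 × (-38000) = -9250 + 23200 + 9600 − 7600 = 15950
Portfolio B = 0.3 × (-66000) + 0.7 × 178000 = -19800 + 124600 = 104800

Portfolio B ($104,800)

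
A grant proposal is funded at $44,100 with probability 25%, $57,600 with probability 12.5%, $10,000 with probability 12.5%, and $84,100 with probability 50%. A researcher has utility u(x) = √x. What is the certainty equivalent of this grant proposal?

E[u] = 0.25·√44100 + 0.125·√57600 + 0.125·√10000 + 0.5·√84100 = 0.25·210 + 0.125·240 + 0.125·100 + 0.5·290 = 240
CE = (240)² = 57600

$57,600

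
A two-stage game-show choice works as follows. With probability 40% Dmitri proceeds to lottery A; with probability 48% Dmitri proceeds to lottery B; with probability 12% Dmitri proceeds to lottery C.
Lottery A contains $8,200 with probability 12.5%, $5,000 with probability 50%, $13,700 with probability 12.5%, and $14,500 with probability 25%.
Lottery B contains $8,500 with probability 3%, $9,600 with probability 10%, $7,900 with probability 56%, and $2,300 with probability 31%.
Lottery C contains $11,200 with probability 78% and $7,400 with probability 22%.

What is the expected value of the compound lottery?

EV(A) = 0.125 × 8200 + 0.5 × 5000 + 0.125 × 13700 + 0.25 × 14500 = 1025 + 2500 + 1712.5 + 3625 = 8862.5
EV(B) = 0.03 × 8500 + 0.1 × 9600 + 0.56 × 7900 + 0.31 × 2300 = 255 + 960 + 4424 + 713 = 6352
EV(C) = 0.78 × 11200 + 0.22 × 7400 = 8736 + 1628 = 10364
Overall = 0.4 × 8862.5 + 0.48 × 6352 + 0.12 × 10364 = 3545 + 3048.96 + 1243.68 = 7837.64

$7,837.64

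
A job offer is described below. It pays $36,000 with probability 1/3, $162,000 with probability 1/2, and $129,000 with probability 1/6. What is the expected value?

$114,500

EV = 1/3 × 36000 + 1/2 × 162000 + 1/6 × 129000 = 12000 + 81000 + 21500 = 114500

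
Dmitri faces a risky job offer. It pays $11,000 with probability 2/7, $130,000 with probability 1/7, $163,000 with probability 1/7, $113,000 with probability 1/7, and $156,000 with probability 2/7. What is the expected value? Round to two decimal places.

EV = 2/7 × 11000 + 1/7 × 130000 + 1/7 × 163000 + 1/7 × 113000 + 2/7 × 156000 = 3142.8571 + 18571.4286 + 23285.7143 + 16142.8571 + 44571.4286 = 105714.2857

$105,714.29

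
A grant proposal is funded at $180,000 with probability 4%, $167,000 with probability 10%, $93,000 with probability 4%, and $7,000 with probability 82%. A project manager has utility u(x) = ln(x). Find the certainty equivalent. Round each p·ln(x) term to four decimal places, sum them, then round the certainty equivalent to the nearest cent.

$12,139.26

E[u] = 0.04·ln(180000) + 0.1·ln(167000) + 0.04·ln(93000) + 0.82·ln(7000) = 0.4840 + 1.2026 + 0.4576 + 7.2600 = 9.4042
CE = e^9.4042 ≈ 12139.26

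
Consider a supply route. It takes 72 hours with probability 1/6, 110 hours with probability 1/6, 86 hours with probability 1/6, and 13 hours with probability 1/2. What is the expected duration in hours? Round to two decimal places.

EV = 1/6 × 72 + 1/6 × 110 + 1/6 × 86 + 1/2 × 13 = 12 + 18.3333 + 14.3333 + 6.5 = 51.1667

51.17 hours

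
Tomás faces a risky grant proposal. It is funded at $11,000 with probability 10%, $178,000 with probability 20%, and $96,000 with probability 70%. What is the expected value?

EV = 0.1 × 11000 + 0.2 × 178000 + 0.7 × 96000 = 1100 + 35600 + 67200 = 103900

$103,900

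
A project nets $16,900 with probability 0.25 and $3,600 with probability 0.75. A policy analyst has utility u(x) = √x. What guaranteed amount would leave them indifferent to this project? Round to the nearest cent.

E[u] = 0.25·√16900 + 0.75·√3600 = 0.25·130 + 0.75·60 = 77.5
CE = (77.5)² = 6006.25

$6,006.25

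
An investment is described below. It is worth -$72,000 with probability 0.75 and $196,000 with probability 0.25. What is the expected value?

EV = 0.75 × (-72000) + 0.25 × 196000 = -54000 + 49000 = -5000

-$5,000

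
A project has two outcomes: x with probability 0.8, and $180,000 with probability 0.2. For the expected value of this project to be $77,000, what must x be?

0.8·x + 0.2·180000 = 77000
0.8·x = 77000 − 36000 = 41000
x = 41000 / 0.8 = 51250

x = $51,250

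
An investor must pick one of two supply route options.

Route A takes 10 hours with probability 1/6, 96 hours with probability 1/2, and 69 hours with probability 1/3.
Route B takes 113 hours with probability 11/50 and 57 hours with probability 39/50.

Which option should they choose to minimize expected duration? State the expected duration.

Route B (69.32 hours)

Route A = 1/6 × 10 + 1/2 × 96 + 1/3 × 69 = 1.6667 + 48 + 23 = 72.6667
Route B = 11/50 × 113 + 39/50 × 57 = 24.86 + 44.46 = 69.32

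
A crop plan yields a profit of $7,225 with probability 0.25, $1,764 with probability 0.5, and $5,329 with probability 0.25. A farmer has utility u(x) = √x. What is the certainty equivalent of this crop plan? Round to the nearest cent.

$3,660.25

E[u] = 0.25·√7225 + 0.5·√1764 + 0.25·√5329 = 0.25·85 + 0.5·42 + 0.25·73 = 60.5
CE = (60.5)² = 3660.25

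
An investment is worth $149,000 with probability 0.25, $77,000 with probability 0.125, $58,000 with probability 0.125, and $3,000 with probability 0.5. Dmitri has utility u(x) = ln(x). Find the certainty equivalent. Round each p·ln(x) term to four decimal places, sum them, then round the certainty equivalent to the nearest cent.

$17,300.66

E[u] = 0.25·ln(149000) + 0.125·ln(77000) + 0.125·ln(58000) + 0.5·ln(3000) = 2.9779 + 1.4064 + 1.3710 + 4.0032 = 9.7585
CE = e^9.7585 ≈ 17300.66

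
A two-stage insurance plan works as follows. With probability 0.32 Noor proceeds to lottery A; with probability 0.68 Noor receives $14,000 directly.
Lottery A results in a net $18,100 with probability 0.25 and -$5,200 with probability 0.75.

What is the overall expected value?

$9,720

EV(A) = 0.25 × 18100 + 0.75 × (-5200) = 4525 − 3900 = 625
Branch B: 14000 (certain)
Overall = 0.32 × 625 + 0.68 × 14000 = 200 + 9520 = 9720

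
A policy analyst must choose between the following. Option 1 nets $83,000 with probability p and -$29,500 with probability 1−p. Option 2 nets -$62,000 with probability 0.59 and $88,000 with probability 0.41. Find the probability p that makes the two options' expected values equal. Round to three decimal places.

p = 0.258

EV(Option 2) = 0.59 × (-62000) + 0.41 × 88000 = -36580 + 36080 = -500
p·83000 + (1−p)·(-29500) = -500
112500p − 29500 = -500
p = (-500 + 29500) / 112500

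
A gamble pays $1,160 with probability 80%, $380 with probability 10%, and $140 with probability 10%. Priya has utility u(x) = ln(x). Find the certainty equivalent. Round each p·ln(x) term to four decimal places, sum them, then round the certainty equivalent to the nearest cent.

$839.75

E[u] = 0.8·ln(1160) + 0.1·ln(380) + 0.1·ln(140) = 5.6449 + 0.5940 + 0.4942 = 6.7331
CE = e^6.7331 ≈ 839.75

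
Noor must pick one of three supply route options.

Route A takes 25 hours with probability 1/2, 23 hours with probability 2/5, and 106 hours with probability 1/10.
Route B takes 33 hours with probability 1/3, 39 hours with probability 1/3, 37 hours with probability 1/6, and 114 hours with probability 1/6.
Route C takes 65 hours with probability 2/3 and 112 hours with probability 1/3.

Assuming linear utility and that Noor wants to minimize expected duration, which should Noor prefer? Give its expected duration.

Route A (32.3 hours)

Route A = 1/2 × 25 + 2/5 × 23 + 1/10 × 106 = 12.5 + 9.2 + 10.6 = 32.3
Route B = 1/3 × 33 + 1/3 × 39 + 1/6 × 37 + 1/6 × 114 = 11 + 13 + 6.1667 + 19 = 49.1667
Route C = 2/3 × 65 + 1/3 × 112 = 43.3333 + 37.3333 = 80.6667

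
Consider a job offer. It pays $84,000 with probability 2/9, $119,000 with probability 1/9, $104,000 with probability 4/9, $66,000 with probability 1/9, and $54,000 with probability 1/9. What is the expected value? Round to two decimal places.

$91,444.44

EV = 2/9 × 84000 + 1/9 × 119000 + 4/9 × 104000 + 1/9 × 66000 + 1/9 × 54000 = 18666.6667 + 13222.2222 + 46222.2222 + 7333.3333 + 6000 = 91444.4444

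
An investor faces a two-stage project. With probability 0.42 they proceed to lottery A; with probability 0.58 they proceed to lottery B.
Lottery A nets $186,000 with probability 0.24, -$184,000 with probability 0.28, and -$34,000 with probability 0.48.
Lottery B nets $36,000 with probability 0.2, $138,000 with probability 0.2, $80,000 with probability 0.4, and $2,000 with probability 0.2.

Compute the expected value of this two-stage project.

$29,232

EV(A) = 0.24 × 186000 + 0.28 × (-184000) + 0.48 × (-34000) = 44640 − 51520 − 16320 = -23200
EV(B) = 0.2 × 36000 + 0.2 × 138000 + 0.4 × 80000 + 0.2 × 2000 = 7200 + 27600 + 32000 + 400 = 67200
Overall = 0.42 × (-23200) + 0.58 × 67200 = -9744 + 38976 = 29232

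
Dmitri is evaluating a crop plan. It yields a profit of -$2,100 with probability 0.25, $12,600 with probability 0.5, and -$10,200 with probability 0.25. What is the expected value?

$3,225

EV = 0.25 × (-2100) + 0.5 × 12600 + 0.25 × (-10200) = -525 + 6300 − 2550 = 3225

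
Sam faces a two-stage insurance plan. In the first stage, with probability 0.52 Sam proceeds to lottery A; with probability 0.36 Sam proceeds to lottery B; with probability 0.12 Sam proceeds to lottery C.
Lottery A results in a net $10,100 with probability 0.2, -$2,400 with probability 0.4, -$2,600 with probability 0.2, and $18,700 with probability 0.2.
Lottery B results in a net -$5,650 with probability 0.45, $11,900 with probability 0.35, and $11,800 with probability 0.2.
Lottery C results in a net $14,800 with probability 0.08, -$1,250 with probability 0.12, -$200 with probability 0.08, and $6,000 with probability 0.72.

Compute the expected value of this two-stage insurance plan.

EV(A) = 0.2 × 10100 + 0.4 × (-2400) + 0.2 × (-2600) + 0.2 × 18700 = 2020 − 960 − 520 + 3740 = 4280
EV(B) = 0.45 × (-5650) + 0.35 × 11900 + 0.2 × 11800 = -2542.5 + 4165 + 2360 = 3982.5
EV(C) = 0.08 × 14800 + 0.12 × (-1250) + 0.08 × (-200) + 0.72 × 6000 = 1184 − 150 − 16 + 4320 = 5338
Overall = 0.52 × 4280 + 0.36 × 3982.5 + 0.12 × 5338 = 2225.6 + 1433.7 + 640.56 = 4299.86

$4,299.86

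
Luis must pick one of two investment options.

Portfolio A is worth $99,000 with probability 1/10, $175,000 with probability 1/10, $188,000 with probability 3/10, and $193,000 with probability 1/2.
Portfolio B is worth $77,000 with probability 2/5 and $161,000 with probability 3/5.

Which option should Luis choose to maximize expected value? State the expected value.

Portfolio A ($180,300)

Portfolio A = 1/10 × 99000 + 1/10 × 175000 + 3/10 × 188000 + 1/2 × 193000 = 9900 + 17500 + 56400 + 96500 = 180300
Portfolio B = 2/5 × 77000 + 3/5 × 161000 = 30800 + 96600 = 127400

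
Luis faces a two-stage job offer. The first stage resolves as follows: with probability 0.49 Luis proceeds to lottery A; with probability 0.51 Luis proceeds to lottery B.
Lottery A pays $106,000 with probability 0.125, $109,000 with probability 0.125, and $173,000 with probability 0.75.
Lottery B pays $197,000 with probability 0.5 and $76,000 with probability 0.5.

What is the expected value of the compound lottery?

$146,361.25

EV(A) = 0.125 × 106000 + 0.125 × 109000 + 0.75 × 173000 = 13250 + 13625 + 129750 = 156625
EV(B) = 0.5 × 197000 + 0.5 × 76000 = 98500 + 38000 = 136500
Overall = 0.49 × 156625 + 0.51 × 136500 = 76746.25 + 69615 = 146361.25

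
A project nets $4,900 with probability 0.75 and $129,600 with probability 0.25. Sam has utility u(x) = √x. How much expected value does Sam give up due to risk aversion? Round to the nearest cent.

$15,768.75

E[u] = 0.75·√4900 + 0.25·√129600 = 0.75·70 + 0.25·360 = 142.5
CE = (142.5)² = 20306.25
Risk premium = EV − CE = 36075 − 20306.25 = 15768.75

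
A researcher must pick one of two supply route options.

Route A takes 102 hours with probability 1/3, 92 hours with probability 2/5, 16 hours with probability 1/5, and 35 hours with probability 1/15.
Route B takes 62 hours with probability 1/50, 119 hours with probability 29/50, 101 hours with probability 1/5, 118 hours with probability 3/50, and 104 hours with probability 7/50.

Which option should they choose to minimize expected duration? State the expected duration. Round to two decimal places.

Route A (76.33 hours)

Route A = 1/3 × 102 + 2/5 × 92 + 1/5 × 16 + 1/15 × 35 = 34 + 36.8 + 3.2 + 2.3333 = 76.3333
Route B = 1/50 × 62 + 29/50 × 119 + 1/5 × 101 + 3/50 × 118 + 7/50 × 104 = 1.24 + 69.02 + 20.2 + 7.08 + 14.56 = 112.1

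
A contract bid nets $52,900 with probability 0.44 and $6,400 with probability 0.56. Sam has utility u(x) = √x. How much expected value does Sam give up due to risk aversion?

E[u] = 0.44·√52900 + 0.56·√6400 = 0.44·230 + 0.56·80 = 146
CE = (146)² = 21316
Risk premium = EV − CE = 26860 − 21316 = 5544

$5,544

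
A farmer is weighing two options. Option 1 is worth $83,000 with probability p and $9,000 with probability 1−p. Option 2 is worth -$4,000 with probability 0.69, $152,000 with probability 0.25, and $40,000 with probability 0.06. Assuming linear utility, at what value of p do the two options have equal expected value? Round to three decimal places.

EV(Option 2) = 0.69 × (-4000) + 0.25 × 152000 + 0.06 × 40000 = -2760 + 38000 + 2400 = 37640
p·83000 + (1−p)·9000 = 37640
74000p + 9000 = 37640
p = (37640 − 9000) / 74000

p = 0.387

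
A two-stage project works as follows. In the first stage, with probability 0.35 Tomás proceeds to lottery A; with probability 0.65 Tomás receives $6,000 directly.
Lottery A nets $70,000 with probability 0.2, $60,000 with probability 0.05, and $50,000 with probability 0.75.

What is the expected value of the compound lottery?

$22,975

EV(A) = 0.2 × 70000 + 0.05 × 60000 + 0.75 × 50000 = 14000 + 3000 + 37500 = 54500
Branch B: 6000 (certain)
Overall = 0.35 × 54500 + 0.65 × 6000 = 19075 + 3900 = 22975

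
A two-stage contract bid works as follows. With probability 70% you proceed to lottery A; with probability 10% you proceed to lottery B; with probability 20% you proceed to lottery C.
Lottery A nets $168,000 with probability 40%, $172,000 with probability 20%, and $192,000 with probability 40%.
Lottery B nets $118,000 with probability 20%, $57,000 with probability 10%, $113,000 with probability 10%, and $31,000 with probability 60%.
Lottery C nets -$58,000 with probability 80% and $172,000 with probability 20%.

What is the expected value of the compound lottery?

$128,400

EV(A) = 0.4 × 168000 + 0.2 × 172000 + 0.4 × 192000 = 67200 + 34400 + 76800 = 178400
EV(B) = 0.2 × 118000 + 0.1 × 57000 + 0.1 × 113000 + 0.6 × 31000 = 23600 + 5700 + 11300 + 18600 = 59200
EV(C) = 0.8 × (-58000) + 0.2 × 172000 = -46400 + 34400 = -12000
Overall = 0.7 × 178400 + 0.1 × 59200 + 0.2 × (-12000) = 124880 + 5920 − 2400 = 128400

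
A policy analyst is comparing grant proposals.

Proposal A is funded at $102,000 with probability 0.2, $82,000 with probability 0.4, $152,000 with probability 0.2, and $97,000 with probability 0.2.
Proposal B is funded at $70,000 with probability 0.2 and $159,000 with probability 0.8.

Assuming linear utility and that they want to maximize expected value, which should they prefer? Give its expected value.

Proposal A = 0.2 × 102000 + 0.4 × 82000 + 0.2 × 152000 + 0.2 × 97000 = 20400 + 32800 + 30400 + 19400 = 103000
Proposal B = 0.2 × 70000 + 0.8 × 159000 = 14000 + 127200 = 141200

Proposal B ($141,200)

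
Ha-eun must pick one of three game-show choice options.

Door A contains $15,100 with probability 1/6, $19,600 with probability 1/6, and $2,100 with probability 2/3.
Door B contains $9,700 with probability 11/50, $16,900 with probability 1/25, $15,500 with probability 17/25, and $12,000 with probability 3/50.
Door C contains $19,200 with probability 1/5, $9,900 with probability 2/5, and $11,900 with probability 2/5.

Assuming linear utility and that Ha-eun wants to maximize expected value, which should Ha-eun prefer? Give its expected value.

Door A = 1/6 × 15100 + 1/6 × 19600 + 2/3 × 2100 = 2516.6667 + 3266.6667 + 1400 = 7183.3333
Door B = 11/50 × 9700 + 1/25 × 16900 + 17/25 × 15500 + 3/50 × 12000 = 2134 + 676 + 10540 + 720 = 14070
Door C = 1/5 × 19200 + 2/5 × 9900 + 2/5 × 11900 = 3840 + 3960 + 4760 = 12560

Door B ($14,070)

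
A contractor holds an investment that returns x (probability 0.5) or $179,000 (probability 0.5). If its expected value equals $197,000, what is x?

x = $215,000

0.5·x + 0.5·179000 = 197000
0.5·x = 197000 − 89500 = 107500
x = 107500 / 0.5 = 215000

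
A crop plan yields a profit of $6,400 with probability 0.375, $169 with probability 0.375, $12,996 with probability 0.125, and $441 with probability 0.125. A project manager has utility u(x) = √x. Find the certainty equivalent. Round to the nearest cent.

E[u] = 0.375·√6400 + 0.375·√169 + 0.125·√12996 + 0.125·√441 = 0.375·80 + 0.375·13 + 0.125·114 + 0.125·21 = 51.75
CE = (51.75)² = 2678.0625

$2,678.06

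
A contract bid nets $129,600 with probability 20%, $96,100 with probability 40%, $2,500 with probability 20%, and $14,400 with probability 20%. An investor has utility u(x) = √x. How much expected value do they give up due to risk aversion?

E[u] = 0.2·√129600 + 0.4·√96100 + 0.2·√2500 + 0.2·√14400 = 0.2·360 + 0.4·310 + 0.2·50 + 0.2·120 = 230
CE = (230)² = 52900
Risk premium = EV − CE = 67740 − 52900 = 14840

$14,840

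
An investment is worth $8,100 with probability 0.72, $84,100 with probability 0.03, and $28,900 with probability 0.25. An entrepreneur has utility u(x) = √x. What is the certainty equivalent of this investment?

E[u] = 0.72·√8100 + 0.03·√84100 + 0.25·√28900 = 0.72·90 + 0.03·290 + 0.25·170 = 116
CE = (116)² = 13456

$13,456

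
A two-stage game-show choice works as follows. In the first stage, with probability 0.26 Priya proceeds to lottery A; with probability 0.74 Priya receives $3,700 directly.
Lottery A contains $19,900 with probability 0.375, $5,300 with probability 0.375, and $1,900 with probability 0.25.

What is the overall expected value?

$5,318.50

EV(A) = 0.375 × 19900 + 0.375 × 5300 + 0.25 × 1900 = 7462.5 + 1987.5 + 475 = 9925
Branch B: 3700 (certain)
Overall = 0.26 × 9925 + 0.74 × 3700 = 2580.5 + 2738 = 5318.5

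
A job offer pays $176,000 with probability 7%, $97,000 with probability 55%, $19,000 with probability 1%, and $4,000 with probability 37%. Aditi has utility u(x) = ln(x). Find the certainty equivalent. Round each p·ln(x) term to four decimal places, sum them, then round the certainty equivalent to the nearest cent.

E[u] = 0.07·ln(176000) + 0.55·ln(97000) + 0.01·ln(19000) + 0.37·ln(4000) = 0.8455 + 6.3154 + 0.0985 + 3.0688 = 10.3282
CE = e^10.3282 ≈ 30583.01

$30,583.01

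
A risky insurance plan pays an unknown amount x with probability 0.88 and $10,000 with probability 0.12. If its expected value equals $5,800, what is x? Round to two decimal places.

x = $5,227.27

0.88·x + 0.12·10000 = 5800
0.88·x = 5800 − 1200 = 4600
x = 4600 / 0.88 = 5227.2727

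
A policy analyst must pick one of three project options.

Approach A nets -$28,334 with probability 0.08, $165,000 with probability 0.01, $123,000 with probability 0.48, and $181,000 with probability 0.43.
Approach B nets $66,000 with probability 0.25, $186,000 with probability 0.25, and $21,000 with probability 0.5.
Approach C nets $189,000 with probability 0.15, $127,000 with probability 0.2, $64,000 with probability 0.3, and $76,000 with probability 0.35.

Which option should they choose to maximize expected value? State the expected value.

Approach A = 0.08 × (-28334) + 0.01 × 165000 + 0.48 × 123000 + 0.43 × 181000 = -2266.72 + 1650 + 59040 + 77830 = 136253.28
Approach B = 0.25 × 66000 + 0.25 × 186000 + 0.5 × 21000 = 16500 + 46500 + 10500 = 73500
Approach C = 0.15 × 189000 + 0.2 × 127000 + 0.3 × 64000 + 0.35 × 76000 = 28350 + 25400 + 19200 + 26600 = 99550

Approach A ($136,253.28)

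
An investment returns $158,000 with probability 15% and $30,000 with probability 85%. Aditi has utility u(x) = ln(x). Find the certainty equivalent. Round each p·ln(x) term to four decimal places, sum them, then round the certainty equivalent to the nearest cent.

$38,491.78

E[u] = 0.15·ln(158000) + 0.85·ln(30000) = 1.7956 + 8.7626 = 10.5582
CE = e^10.5582 ≈ 38491.78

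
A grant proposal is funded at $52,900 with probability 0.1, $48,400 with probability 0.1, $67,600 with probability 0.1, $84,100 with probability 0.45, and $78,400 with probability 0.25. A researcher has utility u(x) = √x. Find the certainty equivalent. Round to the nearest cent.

E[u] = 0.1·√52900 + 0.1·√48400 + 0.1·√67600 + 0.45·√84100 + 0.25·√78400 = 0.1·230 + 0.1·220 + 0.1·260 + 0.45·290 + 0.25·280 = 271.5
CE = (271.5)² = 73712.25

$73,712.25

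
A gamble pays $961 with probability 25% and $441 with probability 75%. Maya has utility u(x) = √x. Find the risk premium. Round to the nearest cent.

E[u] = 0.25·√961 + 0.75·√441 = 0.25·31 + 0.75·21 = 23.5
CE = (23.5)² = 552.25
Risk premium = EV − CE = 571 − 552.25 = 18.75

$18.75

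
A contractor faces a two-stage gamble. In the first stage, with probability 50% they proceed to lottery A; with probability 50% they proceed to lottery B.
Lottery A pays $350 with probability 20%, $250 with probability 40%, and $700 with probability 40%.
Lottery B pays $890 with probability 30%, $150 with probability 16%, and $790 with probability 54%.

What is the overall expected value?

EV(A) = 0.2 × 350 + 0.4 × 250 + 0.4 × 700 = 70 + 100 + 280 = 450
EV(B) = 0.3 × 890 + 0.16 × 150 + 0.54 × 790 = 267 + 24 + 426.6 = 717.6
Overall = 0.5 × 450 + 0.5 × 717.6 = 225 + 358.8 = 583.8

$583.80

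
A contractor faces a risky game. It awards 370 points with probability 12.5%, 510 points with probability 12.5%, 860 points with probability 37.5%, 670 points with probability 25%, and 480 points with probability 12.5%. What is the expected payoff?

EV = 0.125 × 370 + 0.125 × 510 + 0.375 × 860 + 0.25 × 670 + 0.125 × 480 = 46.25 + 63.75 + 322.5 + 167.5 + 60 = 660

660 points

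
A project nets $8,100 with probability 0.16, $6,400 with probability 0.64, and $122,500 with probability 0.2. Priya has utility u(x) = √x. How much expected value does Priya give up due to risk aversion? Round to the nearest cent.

$11,504.64

E[u] = 0.16·√8100 + 0.64·√6400 + 0.2·√122500 = 0.16·90 + 0.64·80 + 0.2·350 = 135.6
CE = (135.6)² = 18387.36
Risk premium = EV − CE = 29892 − 18387.36 = 11504.64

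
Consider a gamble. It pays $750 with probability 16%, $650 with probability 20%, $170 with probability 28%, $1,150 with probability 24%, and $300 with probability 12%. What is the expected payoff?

EV = 0.16 × 750 + 0.2 × 650 + 0.28 × 170 + 0.24 × 1150 + 0.12 × 300 = 120 + 130 + 47.6 + 276 + 36 = 609.6

$609.60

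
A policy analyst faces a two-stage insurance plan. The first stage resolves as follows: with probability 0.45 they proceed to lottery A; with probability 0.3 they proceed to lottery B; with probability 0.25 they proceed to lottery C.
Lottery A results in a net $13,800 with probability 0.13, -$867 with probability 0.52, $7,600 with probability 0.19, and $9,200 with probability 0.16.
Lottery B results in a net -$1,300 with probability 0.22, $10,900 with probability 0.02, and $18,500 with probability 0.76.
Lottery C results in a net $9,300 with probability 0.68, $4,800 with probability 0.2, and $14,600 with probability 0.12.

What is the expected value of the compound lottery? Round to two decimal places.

EV(A) = 0.13 × 13800 + 0.52 × (-867) + 0.19 × 7600 + 0.16 × 9200 = 1794 − 450.84 + 1444 + 1472 = 4259.16
EV(B) = 0.22 × (-1300) + 0.02 × 10900 + 0.76 × 18500 = -286 + 218 + 14060 = 13992
EV(C) = 0.68 × 9300 + 0.2 × 4800 + 0.12 × 14600 = 6324 + 960 + 1752 = 9036
Overall = 0.45 × 4259.16 + 0.3 × 13992 + 0.25 × 9036 = 1916.622 + 4197.6 + 2259 = 8373.222

$8,373.22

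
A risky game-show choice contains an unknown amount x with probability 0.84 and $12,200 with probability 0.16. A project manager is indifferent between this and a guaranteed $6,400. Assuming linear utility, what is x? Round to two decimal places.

x = $5,295.24

0.84·x + 0.16·12200 = 6400
0.84·x = 6400 − 1952 = 4448
x = 4448 / 0.84 = 5295.2381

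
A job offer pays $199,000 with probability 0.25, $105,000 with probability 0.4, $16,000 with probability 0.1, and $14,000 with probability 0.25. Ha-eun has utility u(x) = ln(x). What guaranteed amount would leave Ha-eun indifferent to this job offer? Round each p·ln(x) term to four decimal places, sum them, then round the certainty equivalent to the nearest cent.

$61,679.07

E[u] = 0.25·ln(199000) + 0.4·ln(105000) + 0.1·ln(16000) + 0.25·ln(14000) = 3.0503 + 4.6247 + 0.9680 + 2.3867 = 11.0297
CE = e^11.0297 ≈ 61679.07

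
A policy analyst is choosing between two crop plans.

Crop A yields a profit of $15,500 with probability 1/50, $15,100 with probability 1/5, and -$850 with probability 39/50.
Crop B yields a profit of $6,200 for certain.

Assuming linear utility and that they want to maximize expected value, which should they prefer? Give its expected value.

Crop B ($6,200)

Crop A = 1/50 × 15500 + 1/5 × 15100 + 39/50 × (-850) = 310 + 3020 − 663 = 2667
Crop B: 6200 (certain)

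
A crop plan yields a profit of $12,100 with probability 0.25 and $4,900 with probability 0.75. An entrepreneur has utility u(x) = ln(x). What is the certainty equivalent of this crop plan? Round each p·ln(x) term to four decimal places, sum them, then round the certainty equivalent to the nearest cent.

$6,141.96

E[u] = 0.25·ln(12100) + 0.75·ln(4900) = 2.3502 + 6.3727 = 8.7229
CE = e^8.7229 ≈ 6141.96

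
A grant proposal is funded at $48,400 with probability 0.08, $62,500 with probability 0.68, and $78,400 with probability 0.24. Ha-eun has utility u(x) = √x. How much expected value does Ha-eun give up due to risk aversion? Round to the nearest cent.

E[u] = 0.08·√48400 + 0.68·√62500 + 0.24·√78400 = 0.08·220 + 0.68·250 + 0.24·280 = 254.8
CE = (254.8)² = 64923.04
Risk premium = EV − CE = 65188 − 64923.04 = 264.96

$264.96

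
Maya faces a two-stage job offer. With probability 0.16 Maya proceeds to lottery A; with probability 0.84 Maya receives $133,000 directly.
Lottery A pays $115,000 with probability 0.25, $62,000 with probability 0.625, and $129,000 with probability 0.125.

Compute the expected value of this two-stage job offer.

EV(A) = 0.25 × 115000 + 0.625 × 62000 + 0.125 × 129000 = 28750 + 38750 + 16125 = 83625
Branch B: 133000 (certain)
Overall = 0.16 × 83625 + 0.84 × 133000 = 13380 + 111720 = 125100

$125,100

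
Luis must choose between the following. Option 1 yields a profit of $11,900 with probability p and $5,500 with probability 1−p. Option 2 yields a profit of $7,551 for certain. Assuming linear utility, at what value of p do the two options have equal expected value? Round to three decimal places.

p = 0.320

p·11900 + (1−p)·5500 = 7551
6400p + 5500 = 7551
p = (7551 − 5500) / 6400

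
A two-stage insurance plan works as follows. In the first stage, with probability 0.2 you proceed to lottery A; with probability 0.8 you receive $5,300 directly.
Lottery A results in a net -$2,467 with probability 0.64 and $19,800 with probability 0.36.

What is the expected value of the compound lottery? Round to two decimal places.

EV(A) = 0.64 × (-2467) + 0.36 × 19800 = -1578.88 + 7128 = 5549.12
Branch B: 5300 (certain)
Overall = 0.2 × 5549.12 + 0.8 × 5300 = 1109.824 + 4240 = 5349.824

$5,349.82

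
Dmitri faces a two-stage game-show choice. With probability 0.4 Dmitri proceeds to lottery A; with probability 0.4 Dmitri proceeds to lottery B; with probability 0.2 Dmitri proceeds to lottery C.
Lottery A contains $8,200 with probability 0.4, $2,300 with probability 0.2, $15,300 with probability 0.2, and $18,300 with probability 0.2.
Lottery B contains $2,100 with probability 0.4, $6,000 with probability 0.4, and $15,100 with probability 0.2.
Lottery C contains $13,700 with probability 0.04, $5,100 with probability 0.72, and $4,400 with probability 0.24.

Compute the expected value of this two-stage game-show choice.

$7,743.20

EV(A) = 0.4 × 8200 + 0.2 × 2300 + 0.2 × 15300 + 0.2 × 18300 = 3280 + 460 + 3060 + 3660 = 10460
EV(B) = 0.4 × 2100 + 0.4 × 6000 + 0.2 × 15100 = 840 + 2400 + 3020 = 6260
EV(C) = 0.04 × 13700 + 0.72 × 5100 + 0.24 × 4400 = 548 + 3672 + 1056 = 5276
Overall = 0.4 × 10460 + 0.4 × 6260 + 0.2 × 5276 = 4184 + 2504 + 1055.2 = 7743.2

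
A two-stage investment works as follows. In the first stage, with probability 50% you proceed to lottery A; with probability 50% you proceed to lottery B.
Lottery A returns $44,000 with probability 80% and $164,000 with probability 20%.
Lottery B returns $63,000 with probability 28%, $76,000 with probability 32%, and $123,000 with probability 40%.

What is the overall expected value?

$79,580

EV(A) = 0.8 × 44000 + 0.2 × 164000 = 35200 + 32800 = 68000
EV(B) = 0.28 × 63000 + 0.32 × 76000 + 0.4 × 123000 = 17640 + 24320 + 49200 = 91160
Overall = 0.5 × 68000 + 0.5 × 91160 = 34000 + 45580 = 79580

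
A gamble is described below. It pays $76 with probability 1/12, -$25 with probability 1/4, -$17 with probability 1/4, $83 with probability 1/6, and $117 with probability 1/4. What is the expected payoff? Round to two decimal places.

$38.92

EV = 1/12 × 76 + 1/4 × (-25) + 1/4 × (-17) + 1/6 × 83 + 1/4 × 117 = 6.3333 − 6.25 − 4.25 + 13.8333 + 29.25 = 38.9167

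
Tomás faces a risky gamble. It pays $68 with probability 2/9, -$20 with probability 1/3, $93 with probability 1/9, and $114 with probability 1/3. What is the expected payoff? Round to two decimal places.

$56.78

EV = 2/9 × 68 + 1/3 × (-20) + 1/9 × 93 + 1/3 × 114 = 15.1111 − 6.6667 + 10.3333 + 38 = 56.7778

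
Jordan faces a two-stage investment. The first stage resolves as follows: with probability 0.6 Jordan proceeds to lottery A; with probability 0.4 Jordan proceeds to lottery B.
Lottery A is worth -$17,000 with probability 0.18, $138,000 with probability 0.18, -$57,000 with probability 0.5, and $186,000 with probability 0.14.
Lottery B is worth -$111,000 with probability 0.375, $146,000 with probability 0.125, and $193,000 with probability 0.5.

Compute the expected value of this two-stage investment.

EV(A) = 0.18 × (-17000) + 0.18 × 138000 + 0.5 × (-57000) + 0.14 × 186000 = -3060 + 24840 − 28500 + 26040 = 19320
EV(B) = 0.375 × (-111000) + 0.125 × 146000 + 0.5 × 193000 = -41625 + 18250 + 96500 = 73125
Overall = 0.6 × 19320 + 0.4 × 73125 = 11592 + 29250 = 40842

$40,842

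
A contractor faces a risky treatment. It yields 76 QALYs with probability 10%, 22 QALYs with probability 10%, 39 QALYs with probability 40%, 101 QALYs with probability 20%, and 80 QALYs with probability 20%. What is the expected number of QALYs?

61.6 QALYs

EV = 0.1 × 76 + 0.1 × 22 + 0.4 × 39 + 0.2 × 101 + 0.2 × 80 = 7.6 + 2.2 + 15.6 + 20.2 + 16 = 61.6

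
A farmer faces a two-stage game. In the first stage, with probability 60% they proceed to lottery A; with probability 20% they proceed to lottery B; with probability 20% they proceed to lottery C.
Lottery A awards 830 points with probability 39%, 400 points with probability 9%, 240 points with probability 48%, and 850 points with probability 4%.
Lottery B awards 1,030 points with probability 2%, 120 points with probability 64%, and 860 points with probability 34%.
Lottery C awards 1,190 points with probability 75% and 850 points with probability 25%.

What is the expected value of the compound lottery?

EV(A) = 0.39 × 830 + 0.09 × 400 + 0.48 × 240 + 0.04 × 850 = 323.7 + 36 + 115.2 + 34 = 508.9
EV(B) = 0.02 × 1030 + 0.64 × 120 + 0.34 × 860 = 20.6 + 76.8 + 292.4 = 389.8
EV(C) = 0.75 × 1190 + 0.25 × 850 = 892.5 + 212.5 = 1105
Overall = 0.6 × 508.9 + 0.2 × 389.8 + 0.2 × 1105 = 305.34 + 77.96 + 221 = 604.3

604.3 points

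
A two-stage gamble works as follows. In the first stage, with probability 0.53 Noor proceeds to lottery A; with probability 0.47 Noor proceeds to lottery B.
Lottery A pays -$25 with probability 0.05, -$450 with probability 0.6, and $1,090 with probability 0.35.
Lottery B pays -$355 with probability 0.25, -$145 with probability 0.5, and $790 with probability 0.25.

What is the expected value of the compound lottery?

$75.47

EV(A) = 0.05 × (-25) + 0.6 × (-450) + 0.35 × 1090 = -1.25 − 270 + 381.5 = 110.25
EV(B) = 0.25 × (-355) + 0.5 × (-145) + 0.25 × 790 = -88.75 − 72.5 + 197.5 = 36.25
Overall = 0.53 × 110.25 + 0.47 × 36.25 = 58.4325 + 17.0375 = 75.47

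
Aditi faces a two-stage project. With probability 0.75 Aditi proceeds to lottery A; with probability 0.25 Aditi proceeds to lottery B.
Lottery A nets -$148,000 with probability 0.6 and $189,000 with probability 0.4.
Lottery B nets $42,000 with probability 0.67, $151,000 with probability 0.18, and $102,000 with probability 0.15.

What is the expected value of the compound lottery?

EV(A) = 0.6 × (-148000) + 0.4 × 189000 = -88800 + 75600 = -13200
EV(B) = 0.67 × 42000 + 0.18 × 151000 + 0.15 × 102000 = 28140 + 27180 + 15300 = 70620
Overall = 0.75 × (-13200) + 0.25 × 70620 = -9900 + 17655 = 7755

$7,755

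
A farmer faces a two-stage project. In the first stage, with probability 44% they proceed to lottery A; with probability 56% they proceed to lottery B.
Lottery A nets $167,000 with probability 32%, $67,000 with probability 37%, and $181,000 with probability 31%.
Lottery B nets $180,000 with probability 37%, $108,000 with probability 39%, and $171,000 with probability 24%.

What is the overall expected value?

EV(A) = 0.32 × 167000 + 0.37 × 67000 + 0.31 × 181000 = 53440 + 24790 + 56110 = 134340
EV(B) = 0.37 × 180000 + 0.39 × 108000 + 0.24 × 171000 = 66600 + 42120 + 41040 = 149760
Overall = 0.44 × 134340 + 0.56 × 149760 = 59109.6 + 83865.6 = 142975.2

$142,975.20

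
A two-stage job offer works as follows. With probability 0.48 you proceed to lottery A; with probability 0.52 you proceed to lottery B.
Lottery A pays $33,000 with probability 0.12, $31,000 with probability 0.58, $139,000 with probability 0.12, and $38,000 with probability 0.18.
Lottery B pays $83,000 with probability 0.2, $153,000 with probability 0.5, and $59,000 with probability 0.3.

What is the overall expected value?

$79,436.80

EV(A) = 0.12 × 33000 + 0.58 × 31000 + 0.12 × 139000 + 0.18 × 38000 = 3960 + 17980 + 16680 + 6840 = 45460
EV(B) = 0.2 × 83000 + 0.5 × 153000 + 0.3 × 59000 = 16600 + 76500 + 17700 = 110800
Overall = 0.48 × 45460 + 0.52 × 110800 = 21820.8 + 57616 = 79436.8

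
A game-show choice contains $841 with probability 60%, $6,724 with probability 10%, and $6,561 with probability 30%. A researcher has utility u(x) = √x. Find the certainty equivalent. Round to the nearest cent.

E[u] = 0.6·√841 + 0.1·√6724 + 0.3·√6561 = 0.6·29 + 0.1·82 + 0.3·81 = 49.9
CE = (49.9)² = 2490.01

$2,490.01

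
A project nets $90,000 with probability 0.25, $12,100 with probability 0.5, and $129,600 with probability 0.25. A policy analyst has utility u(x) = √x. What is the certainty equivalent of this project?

E[u] = 0.25·√90000 + 0.5·√12100 + 0.25·√129600 = 0.25·300 + 0.5·110 + 0.25·360 = 220
CE = (220)² = 48400

$48,400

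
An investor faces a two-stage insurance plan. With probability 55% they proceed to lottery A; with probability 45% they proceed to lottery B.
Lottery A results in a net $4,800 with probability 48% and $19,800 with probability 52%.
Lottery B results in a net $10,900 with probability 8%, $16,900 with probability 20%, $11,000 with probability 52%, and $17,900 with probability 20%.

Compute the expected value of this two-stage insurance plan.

EV(A) = 0.48 × 4800 + 0.52 × 19800 = 2304 + 10296 = 12600
EV(B) = 0.08 × 10900 + 0.2 × 16900 + 0.52 × 11000 + 0.2 × 17900 = 872 + 3380 + 5720 + 3580 = 13552
Overall = 0.55 × 12600 + 0.45 × 13552 = 6930 + 6098.4 = 13028.4

$13,028.40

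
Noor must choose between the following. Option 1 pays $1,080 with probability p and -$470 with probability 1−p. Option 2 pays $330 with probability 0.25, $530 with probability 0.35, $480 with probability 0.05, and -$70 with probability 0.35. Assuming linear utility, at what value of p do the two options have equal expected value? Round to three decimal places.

p = 0.476

EV(Option 2) = 0.25 × 330 + 0.35 × 530 + 0.05 × 480 + 0.35 × (-70) = 82.5 + 185.5 + 24 − 24.5 = 267.5
p·1080 + (1−p)·(-470) = 267.5
1550p − 470 = 267.5
p = (267.5 + 470) / 1550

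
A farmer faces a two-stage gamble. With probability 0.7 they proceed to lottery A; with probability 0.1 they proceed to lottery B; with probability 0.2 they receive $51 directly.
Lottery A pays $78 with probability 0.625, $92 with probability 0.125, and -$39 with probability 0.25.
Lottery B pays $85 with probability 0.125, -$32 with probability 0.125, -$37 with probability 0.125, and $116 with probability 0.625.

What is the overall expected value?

$53

EV(A) = 0.625 × 78 + 0.125 × 92 + 0.25 × (-39) = 48.75 + 11.5 − 9.75 = 50.5
EV(B) = 0.125 × 85 + 0.125 × (-32) + 0.125 × (-37) + 0.625 × 116 = 10.625 − 4 − 4.625 + 72.5 = 74.5
Branch C: 51 (certain)
Overall = 0.7 × 50.5 + 0.1 × 74.5 + 0.2 × 51 = 35.35 + 7.45 + 10.2 = 53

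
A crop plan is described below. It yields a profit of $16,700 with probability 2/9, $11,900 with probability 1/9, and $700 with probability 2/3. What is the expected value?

$5,500

EV = 2/9 × 16700 + 1/9 × 11900 + 2/3 × 700 = 3711.1111 + 1322.2222 + 466.6667 = 5500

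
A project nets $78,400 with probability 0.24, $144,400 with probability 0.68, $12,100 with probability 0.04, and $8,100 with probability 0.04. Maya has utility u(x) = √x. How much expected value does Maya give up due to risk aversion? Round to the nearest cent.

$6,527.04

E[u] = 0.24·√78400 + 0.68·√144400 + 0.04·√12100 + 0.04·√8100 = 0.24·280 + 0.68·380 + 0.04·110 + 0.04·90 = 333.6
CE = (333.6)² = 111288.96
Risk premium = EV − CE = 117816 − 111288.96 = 6527.04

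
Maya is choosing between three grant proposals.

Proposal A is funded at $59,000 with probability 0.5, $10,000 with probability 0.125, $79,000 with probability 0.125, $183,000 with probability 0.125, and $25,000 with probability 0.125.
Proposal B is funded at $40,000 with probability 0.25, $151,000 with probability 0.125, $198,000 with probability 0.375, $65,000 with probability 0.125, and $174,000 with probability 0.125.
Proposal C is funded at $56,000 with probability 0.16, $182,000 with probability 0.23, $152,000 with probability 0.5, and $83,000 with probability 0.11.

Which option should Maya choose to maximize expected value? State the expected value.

Proposal A = 0.5 × 59000 + 0.125 × 10000 + 0.125 × 79000 + 0.125 × 183000 + 0.125 × 25000 = 29500 + 1250 + 9875 + 22875 + 3125 = 66625
Proposal B = 0.25 × 40000 + 0.125 × 151000 + 0.375 × 198000 + 0.125 × 65000 + 0.125 × 174000 = 10000 + 18875 + 74250 + 8125 + 21750 = 133000
Proposal C = 0.16 × 56000 + 0.23 × 182000 + 0.5 × 152000 + 0.11 × 83000 = 8960 + 41860 + 76000 + 9130 = 135950

Proposal C ($135,950)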